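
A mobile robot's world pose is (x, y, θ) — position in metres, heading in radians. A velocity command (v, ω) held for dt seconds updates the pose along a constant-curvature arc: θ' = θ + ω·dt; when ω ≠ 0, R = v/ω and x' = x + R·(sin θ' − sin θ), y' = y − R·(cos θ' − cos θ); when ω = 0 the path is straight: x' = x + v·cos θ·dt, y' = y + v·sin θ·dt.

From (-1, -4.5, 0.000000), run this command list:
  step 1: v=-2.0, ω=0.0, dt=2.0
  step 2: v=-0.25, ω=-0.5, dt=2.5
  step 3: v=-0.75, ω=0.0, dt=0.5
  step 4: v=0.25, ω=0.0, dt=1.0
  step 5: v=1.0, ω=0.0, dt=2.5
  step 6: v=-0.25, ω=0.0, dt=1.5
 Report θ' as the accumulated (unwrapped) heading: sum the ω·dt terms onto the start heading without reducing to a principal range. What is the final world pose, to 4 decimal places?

(-4.8438, -6.0556, -1.2500)

step 1: θ'=0.0000 (straight) → pose (-5.0000, -4.5000, 0.0000)
step 2: θ'=-1.2500 (R=0.5000) → pose (-5.4745, -4.1577, -1.2500)
step 3: θ'=-1.2500 (straight) → pose (-5.5927, -3.8018, -1.2500)
step 4: θ'=-1.2500 (straight) → pose (-5.5139, -4.0390, -1.2500)
step 5: θ'=-1.2500 (straight) → pose (-4.7256, -6.4115, -1.2500)
step 6: θ'=-1.2500 (straight) → pose (-4.8438, -6.0556, -1.2500)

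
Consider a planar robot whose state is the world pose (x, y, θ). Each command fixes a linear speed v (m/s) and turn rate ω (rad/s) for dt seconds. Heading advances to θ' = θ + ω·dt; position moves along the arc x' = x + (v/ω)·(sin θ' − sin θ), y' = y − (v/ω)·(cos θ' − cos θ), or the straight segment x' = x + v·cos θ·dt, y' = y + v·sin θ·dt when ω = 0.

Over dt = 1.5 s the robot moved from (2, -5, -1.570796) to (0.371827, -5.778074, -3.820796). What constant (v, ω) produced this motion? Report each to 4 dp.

Δθ = -3.820796 − -1.570796 = -2.250000
ω = Δθ/dt = -2.250000/1.5 = -1.5000
R = Δx/(sin θ' − sin θ) = -1.0000
v = R·ω = -1.0000·-1.5000 = 1.5000

v = 1.5000, ω = -1.5000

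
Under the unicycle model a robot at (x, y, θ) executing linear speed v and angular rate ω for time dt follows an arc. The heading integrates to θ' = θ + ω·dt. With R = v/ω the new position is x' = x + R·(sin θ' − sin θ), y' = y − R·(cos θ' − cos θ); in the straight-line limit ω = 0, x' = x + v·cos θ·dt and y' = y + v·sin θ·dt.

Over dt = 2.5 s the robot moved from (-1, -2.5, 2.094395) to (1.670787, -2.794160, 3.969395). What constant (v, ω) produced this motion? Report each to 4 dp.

Δθ = 3.969395 − 2.094395 = 1.875000
ω = Δθ/dt = 1.875000/2.5 = 0.7500
R = Δx/(sin θ' − sin θ) = -1.6667
v = R·ω = -1.6667·0.7500 = -1.2500

v = -1.2500, ω = 0.7500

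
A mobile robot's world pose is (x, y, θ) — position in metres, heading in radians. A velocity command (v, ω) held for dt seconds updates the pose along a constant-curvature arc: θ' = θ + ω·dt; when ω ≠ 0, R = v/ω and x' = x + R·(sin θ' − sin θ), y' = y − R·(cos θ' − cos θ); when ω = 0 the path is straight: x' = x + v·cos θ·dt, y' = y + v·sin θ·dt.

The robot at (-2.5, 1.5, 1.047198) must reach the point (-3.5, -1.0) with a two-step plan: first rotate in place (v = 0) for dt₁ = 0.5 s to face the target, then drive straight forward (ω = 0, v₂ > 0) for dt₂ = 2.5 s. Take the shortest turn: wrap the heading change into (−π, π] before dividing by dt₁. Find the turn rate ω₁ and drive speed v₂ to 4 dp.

ω₁ = -5.9970, v₂ = 1.0770

heading to target = atan2(-1−1.5, -3.5−-2.5) = -1.9513
Δθ = wrap(-1.9513 − 1.0472) = -2.9985; ω₁ = Δθ/dt₁ = -5.9970
distance = √((-3.5−-2.5)² + (-1−1.5)²) = 2.6926; v₂ = distance/dt₂ = 1.0770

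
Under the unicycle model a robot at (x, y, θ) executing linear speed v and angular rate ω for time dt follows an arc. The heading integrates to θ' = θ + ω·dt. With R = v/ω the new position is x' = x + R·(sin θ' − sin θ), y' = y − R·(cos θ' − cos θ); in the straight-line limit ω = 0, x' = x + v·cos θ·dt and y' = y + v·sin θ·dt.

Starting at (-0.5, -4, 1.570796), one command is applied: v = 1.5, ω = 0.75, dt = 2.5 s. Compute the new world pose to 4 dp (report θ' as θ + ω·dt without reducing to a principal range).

θ' = 1.5708 + 0.75·2.5 = 3.4458
R = v/ω = 1.5/0.75 = 2.0000
x' = -0.5 + 2.0000·(sin 3.4458 − sin 1.5708) = -3.0991
y' = -4 − 2.0000·(cos 3.4458 − cos 1.5708) = -2.0918

(-3.0991, -2.0918, 3.4458)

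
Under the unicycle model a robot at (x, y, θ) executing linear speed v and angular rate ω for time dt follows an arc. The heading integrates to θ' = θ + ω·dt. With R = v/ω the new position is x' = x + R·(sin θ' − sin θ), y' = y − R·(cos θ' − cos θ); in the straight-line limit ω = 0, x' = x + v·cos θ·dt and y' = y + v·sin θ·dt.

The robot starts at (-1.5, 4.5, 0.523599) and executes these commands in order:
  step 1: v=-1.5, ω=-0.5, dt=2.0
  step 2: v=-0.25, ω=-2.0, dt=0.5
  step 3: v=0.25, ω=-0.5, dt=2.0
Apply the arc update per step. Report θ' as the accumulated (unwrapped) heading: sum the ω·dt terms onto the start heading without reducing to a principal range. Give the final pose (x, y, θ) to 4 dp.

step 1: θ'=-0.4764 (R=3.0000) → pose (-4.3758, 4.4321, -0.4764)
step 2: θ'=-1.4764 (R=0.1250) → pose (-4.4429, 4.5314, -1.4764)
step 3: θ'=-2.4764 (R=-0.5000) → pose (-4.6320, 4.0909, -2.4764)

(-4.6320, 4.0909, -2.4764)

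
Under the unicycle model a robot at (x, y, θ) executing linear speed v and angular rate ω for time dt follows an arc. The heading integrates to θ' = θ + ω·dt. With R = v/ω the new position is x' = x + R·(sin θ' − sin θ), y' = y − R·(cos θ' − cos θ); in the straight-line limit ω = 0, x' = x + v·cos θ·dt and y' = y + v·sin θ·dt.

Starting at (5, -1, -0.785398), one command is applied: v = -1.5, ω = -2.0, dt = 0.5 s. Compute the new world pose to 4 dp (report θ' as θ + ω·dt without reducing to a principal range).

(4.7975, -0.3100, -1.7854)

θ' = -0.7854 + -2.0·0.5 = -1.7854
R = v/ω = -1.5/-2.0 = 0.7500
x' = 5 + 0.7500·(sin -1.7854 − sin -0.7854) = 4.7975
y' = -1 − 0.7500·(cos -1.7854 − cos -0.7854) = -0.3100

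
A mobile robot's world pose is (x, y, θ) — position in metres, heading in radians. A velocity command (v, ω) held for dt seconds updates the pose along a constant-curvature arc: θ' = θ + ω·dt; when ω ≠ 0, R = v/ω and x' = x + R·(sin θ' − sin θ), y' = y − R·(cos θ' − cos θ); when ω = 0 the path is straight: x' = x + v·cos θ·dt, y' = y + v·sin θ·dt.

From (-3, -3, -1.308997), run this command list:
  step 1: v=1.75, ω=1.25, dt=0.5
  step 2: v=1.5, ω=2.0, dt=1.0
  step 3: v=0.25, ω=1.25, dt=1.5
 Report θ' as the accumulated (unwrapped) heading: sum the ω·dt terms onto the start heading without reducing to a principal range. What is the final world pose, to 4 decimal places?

step 1: θ'=-0.6840 (R=1.4000) → pose (-2.5324, -3.7227, -0.6840)
step 2: θ'=1.3160 (R=0.7500) → pose (-1.3326, -3.3305, 1.3160)
step 3: θ'=3.1910 (R=0.2000) → pose (-1.5361, -3.0803, 3.1910)

(-1.5361, -3.0803, 3.1910)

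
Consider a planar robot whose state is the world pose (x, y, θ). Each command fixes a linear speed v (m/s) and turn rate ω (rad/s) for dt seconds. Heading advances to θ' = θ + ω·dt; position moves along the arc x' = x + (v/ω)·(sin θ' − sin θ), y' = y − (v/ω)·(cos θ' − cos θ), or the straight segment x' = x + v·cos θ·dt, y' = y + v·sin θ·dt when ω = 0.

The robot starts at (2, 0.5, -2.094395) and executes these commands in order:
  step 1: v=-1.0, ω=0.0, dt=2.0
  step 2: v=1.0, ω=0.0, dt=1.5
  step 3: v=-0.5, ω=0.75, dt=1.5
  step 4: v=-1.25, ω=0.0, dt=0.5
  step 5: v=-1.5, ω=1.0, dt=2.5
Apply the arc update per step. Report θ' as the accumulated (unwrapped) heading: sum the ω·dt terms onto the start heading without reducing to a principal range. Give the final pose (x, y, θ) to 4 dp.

step 1: θ'=-2.0944 (straight) → pose (3.0000, 2.2321, -2.0944)
step 2: θ'=-2.0944 (straight) → pose (2.2500, 0.9330, -2.0944)
step 3: θ'=-0.9694 (R=-0.6667) → pose (2.2223, 1.6435, -0.9694)
step 4: θ'=-0.9694 (straight) → pose (1.8687, 2.1589, -0.9694)
step 5: θ'=1.5306 (R=-1.5000) → pose (-0.8669, 1.3705, 1.5306)

(-0.8669, 1.3705, 1.5306)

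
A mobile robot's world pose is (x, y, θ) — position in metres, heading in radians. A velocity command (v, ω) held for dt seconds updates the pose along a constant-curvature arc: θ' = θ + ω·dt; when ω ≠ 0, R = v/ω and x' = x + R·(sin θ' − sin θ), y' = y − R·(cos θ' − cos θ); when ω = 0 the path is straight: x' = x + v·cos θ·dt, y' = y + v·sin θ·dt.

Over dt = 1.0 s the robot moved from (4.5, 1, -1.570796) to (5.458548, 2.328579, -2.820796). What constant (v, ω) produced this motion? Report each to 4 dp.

Δθ = -2.820796 − -1.570796 = -1.250000
ω = Δθ/dt = -1.250000/1.0 = -1.2500
R = −Δy/(cos θ' − cos θ) = 1.4000
v = R·ω = 1.4000·-1.2500 = -1.7500

v = -1.7500, ω = -1.2500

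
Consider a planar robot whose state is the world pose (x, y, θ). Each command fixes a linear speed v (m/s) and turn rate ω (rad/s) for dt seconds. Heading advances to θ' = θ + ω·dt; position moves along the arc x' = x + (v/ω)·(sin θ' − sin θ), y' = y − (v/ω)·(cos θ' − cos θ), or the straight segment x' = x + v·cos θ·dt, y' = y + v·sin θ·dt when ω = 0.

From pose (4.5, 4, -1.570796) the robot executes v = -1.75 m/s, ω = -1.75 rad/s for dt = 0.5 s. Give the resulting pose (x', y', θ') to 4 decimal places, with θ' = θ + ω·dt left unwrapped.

(4.8590, 4.7675, -2.4458)

θ' = -1.5708 + -1.75·0.5 = -2.4458
R = v/ω = -1.75/-1.75 = 1.0000
x' = 4.5 + 1.0000·(sin -2.4458 − sin -1.5708) = 4.8590
y' = 4 − 1.0000·(cos -2.4458 − cos -1.5708) = 4.7675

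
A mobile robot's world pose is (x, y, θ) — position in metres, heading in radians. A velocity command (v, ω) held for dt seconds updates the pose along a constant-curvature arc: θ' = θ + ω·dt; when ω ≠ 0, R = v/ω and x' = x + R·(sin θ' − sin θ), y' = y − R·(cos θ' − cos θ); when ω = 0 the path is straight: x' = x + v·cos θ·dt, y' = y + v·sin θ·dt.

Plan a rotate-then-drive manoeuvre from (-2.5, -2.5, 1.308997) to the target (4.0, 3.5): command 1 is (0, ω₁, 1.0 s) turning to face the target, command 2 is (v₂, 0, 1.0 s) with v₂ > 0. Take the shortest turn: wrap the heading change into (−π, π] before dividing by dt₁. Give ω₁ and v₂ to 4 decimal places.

ω₁ = -0.5636, v₂ = 8.8459

heading to target = atan2(3.5−-2.5, 4−-2.5) = 0.7454
Δθ = wrap(0.7454 − 1.3090) = -0.5636; ω₁ = Δθ/dt₁ = -0.5636
distance = √((4−-2.5)² + (3.5−-2.5)²) = 8.8459; v₂ = distance/dt₂ = 8.8459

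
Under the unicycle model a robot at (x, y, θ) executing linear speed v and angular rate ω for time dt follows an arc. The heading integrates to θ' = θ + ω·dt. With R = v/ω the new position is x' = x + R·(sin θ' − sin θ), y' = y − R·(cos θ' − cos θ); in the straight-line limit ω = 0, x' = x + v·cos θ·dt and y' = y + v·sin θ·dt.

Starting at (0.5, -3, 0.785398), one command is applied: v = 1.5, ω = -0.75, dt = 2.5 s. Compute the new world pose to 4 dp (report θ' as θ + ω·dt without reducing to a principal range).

(3.6871, -3.4885, -1.0896)

θ' = 0.7854 + -0.75·2.5 = -1.0896
R = v/ω = 1.5/-0.75 = -2.0000
x' = 0.5 + -2.0000·(sin -1.0896 − sin 0.7854) = 3.6871
y' = -3 − -2.0000·(cos -1.0896 − cos 0.7854) = -3.4885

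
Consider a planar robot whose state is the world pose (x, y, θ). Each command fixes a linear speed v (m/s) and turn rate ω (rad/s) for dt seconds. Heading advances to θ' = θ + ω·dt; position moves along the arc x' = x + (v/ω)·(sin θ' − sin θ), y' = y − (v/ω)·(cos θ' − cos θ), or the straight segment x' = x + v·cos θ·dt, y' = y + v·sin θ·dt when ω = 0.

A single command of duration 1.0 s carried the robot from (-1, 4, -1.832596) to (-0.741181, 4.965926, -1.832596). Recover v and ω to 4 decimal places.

Δθ = -1.832596 − -1.832596 = 0.000000
ω = Δθ/dt = 0.000000/1.0 = 0.0000
ω = 0 → v = (Δx·cos θ + Δy·sin θ)/dt = -1.0000

v = -1.0000, ω = 0.0000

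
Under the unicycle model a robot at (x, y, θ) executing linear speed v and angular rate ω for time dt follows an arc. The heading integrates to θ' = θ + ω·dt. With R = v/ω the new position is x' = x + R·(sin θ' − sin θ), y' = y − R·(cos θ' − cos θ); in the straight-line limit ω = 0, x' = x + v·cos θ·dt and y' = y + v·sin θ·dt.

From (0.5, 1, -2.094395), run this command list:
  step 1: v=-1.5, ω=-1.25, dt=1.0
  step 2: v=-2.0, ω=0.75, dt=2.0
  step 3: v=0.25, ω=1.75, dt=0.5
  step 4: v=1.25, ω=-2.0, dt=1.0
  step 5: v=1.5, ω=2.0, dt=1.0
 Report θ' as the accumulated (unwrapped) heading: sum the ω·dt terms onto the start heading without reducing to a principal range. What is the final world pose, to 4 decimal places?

step 1: θ'=-3.3444 (R=1.2000) → pose (1.7809, 1.5754, -3.3444)
step 2: θ'=-1.8444 (R=-2.6667) → pose (4.8855, 3.4669, -1.8444)
step 3: θ'=-0.9694 (R=0.1429) → pose (4.9053, 3.3475, -0.9694)
step 4: θ'=-2.9694 (R=-0.6250) → pose (4.4970, 2.3781, -2.9694)
step 5: θ'=-0.9694 (R=0.7500) → pose (4.0071, 1.2148, -0.9694)

(4.0071, 1.2148, -0.9694)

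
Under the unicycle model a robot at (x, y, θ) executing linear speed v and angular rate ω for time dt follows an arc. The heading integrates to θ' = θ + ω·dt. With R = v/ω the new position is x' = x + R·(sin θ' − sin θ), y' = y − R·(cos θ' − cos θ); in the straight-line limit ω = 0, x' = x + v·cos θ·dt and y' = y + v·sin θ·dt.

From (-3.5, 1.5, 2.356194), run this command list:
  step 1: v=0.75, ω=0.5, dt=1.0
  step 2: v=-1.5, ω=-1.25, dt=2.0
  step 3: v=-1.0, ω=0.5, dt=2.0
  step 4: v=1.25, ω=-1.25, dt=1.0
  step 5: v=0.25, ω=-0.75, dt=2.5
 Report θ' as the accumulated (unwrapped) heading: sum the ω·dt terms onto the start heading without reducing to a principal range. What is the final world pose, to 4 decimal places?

step 1: θ'=2.8562 (R=1.5000) → pose (-4.1384, 1.8787, 2.8562)
step 2: θ'=0.3562 (R=1.2000) → pose (-4.0577, -0.3975, 0.3562)
step 3: θ'=1.3562 (R=-2.0000) → pose (-5.3145, -1.8460, 1.3562)
step 4: θ'=0.1062 (R=-1.0000) → pose (-4.4434, -1.0646, 0.1062)
step 5: θ'=-1.7688 (R=-0.3333) → pose (-4.0812, -1.4616, -1.7688)

(-4.0812, -1.4616, -1.7688)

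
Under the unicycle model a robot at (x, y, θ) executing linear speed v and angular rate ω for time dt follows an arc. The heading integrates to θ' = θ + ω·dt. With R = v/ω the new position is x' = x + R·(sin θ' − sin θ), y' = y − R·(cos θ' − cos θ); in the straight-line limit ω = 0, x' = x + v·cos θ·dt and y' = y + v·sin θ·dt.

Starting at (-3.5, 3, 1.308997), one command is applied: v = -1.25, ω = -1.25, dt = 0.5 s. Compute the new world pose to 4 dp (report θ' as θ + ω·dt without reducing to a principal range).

θ' = 1.3090 + -1.25·0.5 = 0.6840
R = v/ω = -1.25/-1.25 = 1.0000
x' = -3.5 + 1.0000·(sin 0.6840 − sin 1.3090) = -3.8340
y' = 3 − 1.0000·(cos 0.6840 − cos 1.3090) = 2.4838

(-3.8340, 2.4838, 0.6840)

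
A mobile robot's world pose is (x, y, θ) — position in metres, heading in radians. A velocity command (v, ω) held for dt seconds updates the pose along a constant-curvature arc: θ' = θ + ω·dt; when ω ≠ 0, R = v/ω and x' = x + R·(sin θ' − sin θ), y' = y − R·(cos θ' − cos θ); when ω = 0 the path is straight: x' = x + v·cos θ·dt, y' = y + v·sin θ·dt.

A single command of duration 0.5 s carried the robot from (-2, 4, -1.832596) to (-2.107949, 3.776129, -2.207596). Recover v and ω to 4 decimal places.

Δθ = -2.207596 − -1.832596 = -0.375000
ω = Δθ/dt = -0.375000/0.5 = -0.7500
R = −Δy/(cos θ' − cos θ) = -0.6667
v = R·ω = -0.6667·-0.7500 = 0.5000

v = 0.5000, ω = -0.7500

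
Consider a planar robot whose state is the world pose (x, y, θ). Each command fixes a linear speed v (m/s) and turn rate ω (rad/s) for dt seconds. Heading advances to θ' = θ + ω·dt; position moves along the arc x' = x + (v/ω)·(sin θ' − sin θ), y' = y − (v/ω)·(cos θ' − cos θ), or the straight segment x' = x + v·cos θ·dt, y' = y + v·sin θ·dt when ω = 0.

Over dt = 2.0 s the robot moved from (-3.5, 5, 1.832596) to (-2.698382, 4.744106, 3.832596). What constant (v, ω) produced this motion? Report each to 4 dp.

v = -0.5000, ω = 1.0000

Δθ = 3.832596 − 1.832596 = 2.000000
ω = Δθ/dt = 2.000000/2.0 = 1.0000
R = Δx/(sin θ' − sin θ) = -0.5000
v = R·ω = -0.5000·1.0000 = -0.5000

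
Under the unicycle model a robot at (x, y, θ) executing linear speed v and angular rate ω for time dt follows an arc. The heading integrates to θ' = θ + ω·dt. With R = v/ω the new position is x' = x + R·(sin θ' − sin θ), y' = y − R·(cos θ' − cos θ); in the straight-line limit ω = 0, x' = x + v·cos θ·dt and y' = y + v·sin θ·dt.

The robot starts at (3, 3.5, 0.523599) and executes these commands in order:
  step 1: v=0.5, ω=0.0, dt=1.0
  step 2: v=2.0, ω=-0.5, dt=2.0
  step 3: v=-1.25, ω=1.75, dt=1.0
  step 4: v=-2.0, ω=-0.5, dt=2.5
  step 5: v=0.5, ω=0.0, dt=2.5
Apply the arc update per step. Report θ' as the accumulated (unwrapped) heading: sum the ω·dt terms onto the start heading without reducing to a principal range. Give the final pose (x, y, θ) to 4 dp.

step 1: θ'=0.5236 (straight) → pose (3.4330, 3.7500, 0.5236)
step 2: θ'=-0.4764 (R=-4.0000) → pose (7.2673, 3.8405, -0.4764)
step 3: θ'=1.2736 (R=-0.7143) → pose (6.2568, 3.4149, 1.2736)
step 4: θ'=0.0236 (R=4.0000) → pose (2.5266, 0.5874, 0.0236)
step 5: θ'=0.0236 (straight) → pose (3.7762, 0.6169, 0.0236)

(3.7762, 0.6169, 0.0236)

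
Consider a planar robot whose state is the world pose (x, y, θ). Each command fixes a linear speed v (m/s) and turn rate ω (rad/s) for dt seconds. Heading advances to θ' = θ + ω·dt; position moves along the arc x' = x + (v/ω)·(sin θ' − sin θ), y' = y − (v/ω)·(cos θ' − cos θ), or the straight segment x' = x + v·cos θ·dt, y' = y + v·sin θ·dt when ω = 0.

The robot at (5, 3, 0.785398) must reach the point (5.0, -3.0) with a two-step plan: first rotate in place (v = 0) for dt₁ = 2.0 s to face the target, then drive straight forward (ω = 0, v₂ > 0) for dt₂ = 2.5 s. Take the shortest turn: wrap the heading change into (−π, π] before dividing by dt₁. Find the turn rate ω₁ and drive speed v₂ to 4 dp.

heading to target = atan2(-3−3, 5−5) = -1.5708
Δθ = wrap(-1.5708 − 0.7854) = -2.3562; ω₁ = Δθ/dt₁ = -1.1781
distance = √((5−5)² + (-3−3)²) = 6.0000; v₂ = distance/dt₂ = 2.4000

ω₁ = -1.1781, v₂ = 2.4000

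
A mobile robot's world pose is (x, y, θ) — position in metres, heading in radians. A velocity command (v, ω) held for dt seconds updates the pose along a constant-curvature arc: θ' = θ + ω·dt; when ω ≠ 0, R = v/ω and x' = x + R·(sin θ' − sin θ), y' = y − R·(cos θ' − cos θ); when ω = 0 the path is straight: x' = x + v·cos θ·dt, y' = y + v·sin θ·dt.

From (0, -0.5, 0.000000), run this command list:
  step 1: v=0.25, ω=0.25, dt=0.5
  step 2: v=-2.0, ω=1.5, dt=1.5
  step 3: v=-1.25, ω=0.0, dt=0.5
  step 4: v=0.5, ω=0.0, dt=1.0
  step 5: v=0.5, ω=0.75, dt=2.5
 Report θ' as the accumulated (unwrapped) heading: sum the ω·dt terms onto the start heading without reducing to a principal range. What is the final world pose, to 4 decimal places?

(-1.6031, -3.0450, 4.2500)

step 1: θ'=0.1250 (R=1.0000) → pose (0.1247, -0.4922, 0.1250)
step 2: θ'=2.3750 (R=-1.3333) → pose (-0.6340, -2.7755, 2.3750)
step 3: θ'=2.3750 (straight) → pose (-0.1838, -3.2091, 2.3750)
step 4: θ'=2.3750 (straight) → pose (-0.5440, -2.8622, 2.3750)
step 5: θ'=4.2500 (R=0.6667) → pose (-1.6031, -3.0450, 4.2500)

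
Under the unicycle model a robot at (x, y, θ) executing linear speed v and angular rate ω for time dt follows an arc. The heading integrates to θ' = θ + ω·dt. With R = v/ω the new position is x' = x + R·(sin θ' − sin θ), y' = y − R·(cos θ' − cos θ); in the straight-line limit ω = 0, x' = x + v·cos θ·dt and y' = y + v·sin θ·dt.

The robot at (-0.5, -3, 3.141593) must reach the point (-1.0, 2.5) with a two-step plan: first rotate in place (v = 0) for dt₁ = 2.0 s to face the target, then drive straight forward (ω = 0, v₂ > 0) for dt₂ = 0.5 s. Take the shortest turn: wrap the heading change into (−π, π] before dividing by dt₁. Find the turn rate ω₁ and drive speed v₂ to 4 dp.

ω₁ = -0.7401, v₂ = 11.0454

heading to target = atan2(2.5−-3, -1−-0.5) = 1.6615
Δθ = wrap(1.6615 − 3.1416) = -1.4801; ω₁ = Δθ/dt₁ = -0.7401
distance = √((-1−-0.5)² + (2.5−-3)²) = 5.5227; v₂ = distance/dt₂ = 11.0454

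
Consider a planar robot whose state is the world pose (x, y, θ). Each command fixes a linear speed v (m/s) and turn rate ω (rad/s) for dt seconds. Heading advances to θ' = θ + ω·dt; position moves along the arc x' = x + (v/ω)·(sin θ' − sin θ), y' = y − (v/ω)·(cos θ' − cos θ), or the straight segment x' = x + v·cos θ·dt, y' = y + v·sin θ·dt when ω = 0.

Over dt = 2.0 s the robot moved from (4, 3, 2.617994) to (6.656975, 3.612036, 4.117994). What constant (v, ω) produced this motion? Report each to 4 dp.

v = -1.5000, ω = 0.7500

Δθ = 4.117994 − 2.617994 = 1.500000
ω = Δθ/dt = 1.500000/2.0 = 0.7500
R = Δx/(sin θ' − sin θ) = -2.0000
v = R·ω = -2.0000·0.7500 = -1.5000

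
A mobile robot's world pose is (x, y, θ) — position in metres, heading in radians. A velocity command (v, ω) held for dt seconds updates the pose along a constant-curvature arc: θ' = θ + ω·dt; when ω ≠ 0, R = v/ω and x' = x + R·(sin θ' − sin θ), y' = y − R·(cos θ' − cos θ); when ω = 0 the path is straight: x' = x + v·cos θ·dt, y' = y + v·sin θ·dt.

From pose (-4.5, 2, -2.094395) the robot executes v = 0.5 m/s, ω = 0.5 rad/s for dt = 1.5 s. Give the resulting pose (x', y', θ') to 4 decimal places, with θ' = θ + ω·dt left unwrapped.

(-4.6085, 1.2755, -1.3444)

θ' = -2.0944 + 0.5·1.5 = -1.3444
R = v/ω = 0.5/0.5 = 1.0000
x' = -4.5 + 1.0000·(sin -1.3444 − sin -2.0944) = -4.6085
y' = 2 − 1.0000·(cos -1.3444 − cos -2.0944) = 1.2755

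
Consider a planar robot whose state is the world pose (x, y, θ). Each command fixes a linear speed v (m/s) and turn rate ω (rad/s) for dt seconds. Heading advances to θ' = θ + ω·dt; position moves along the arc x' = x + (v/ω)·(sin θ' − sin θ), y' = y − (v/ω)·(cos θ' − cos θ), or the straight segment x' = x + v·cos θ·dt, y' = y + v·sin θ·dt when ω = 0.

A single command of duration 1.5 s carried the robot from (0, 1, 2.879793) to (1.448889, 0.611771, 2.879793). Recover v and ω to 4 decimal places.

Δθ = 2.879793 − 2.879793 = 0.000000
ω = Δθ/dt = 0.000000/1.5 = 0.0000
ω = 0 → v = (Δx·cos θ + Δy·sin θ)/dt = -1.0000

v = -1.0000, ω = 0.0000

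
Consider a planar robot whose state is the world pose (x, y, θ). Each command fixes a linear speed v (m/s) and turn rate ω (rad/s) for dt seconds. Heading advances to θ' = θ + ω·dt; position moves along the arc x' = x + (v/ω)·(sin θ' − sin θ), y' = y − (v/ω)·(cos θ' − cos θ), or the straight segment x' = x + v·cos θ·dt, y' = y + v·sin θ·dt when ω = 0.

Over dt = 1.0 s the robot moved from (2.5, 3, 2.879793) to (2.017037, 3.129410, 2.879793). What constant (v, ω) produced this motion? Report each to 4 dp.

v = 0.5000, ω = 0.0000

Δθ = 2.879793 − 2.879793 = 0.000000
ω = Δθ/dt = 0.000000/1.0 = 0.0000
ω = 0 → v = (Δx·cos θ + Δy·sin θ)/dt = 0.5000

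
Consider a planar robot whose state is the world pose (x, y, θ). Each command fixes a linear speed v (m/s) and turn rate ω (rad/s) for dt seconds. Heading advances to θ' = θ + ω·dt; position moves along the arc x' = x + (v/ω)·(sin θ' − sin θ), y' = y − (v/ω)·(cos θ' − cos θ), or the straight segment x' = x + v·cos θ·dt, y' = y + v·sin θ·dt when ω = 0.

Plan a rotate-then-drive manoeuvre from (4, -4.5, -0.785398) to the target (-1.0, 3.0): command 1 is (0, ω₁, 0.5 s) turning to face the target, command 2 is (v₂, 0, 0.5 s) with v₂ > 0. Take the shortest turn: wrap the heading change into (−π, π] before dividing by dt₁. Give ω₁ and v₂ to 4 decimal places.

ω₁ = 5.8884, v₂ = 18.0278

heading to target = atan2(3−-4.5, -1−4) = 2.1588
Δθ = wrap(2.1588 − -0.7854) = 2.9442; ω₁ = Δθ/dt₁ = 5.8884
distance = √((-1−4)² + (3−-4.5)²) = 9.0139; v₂ = distance/dt₂ = 18.0278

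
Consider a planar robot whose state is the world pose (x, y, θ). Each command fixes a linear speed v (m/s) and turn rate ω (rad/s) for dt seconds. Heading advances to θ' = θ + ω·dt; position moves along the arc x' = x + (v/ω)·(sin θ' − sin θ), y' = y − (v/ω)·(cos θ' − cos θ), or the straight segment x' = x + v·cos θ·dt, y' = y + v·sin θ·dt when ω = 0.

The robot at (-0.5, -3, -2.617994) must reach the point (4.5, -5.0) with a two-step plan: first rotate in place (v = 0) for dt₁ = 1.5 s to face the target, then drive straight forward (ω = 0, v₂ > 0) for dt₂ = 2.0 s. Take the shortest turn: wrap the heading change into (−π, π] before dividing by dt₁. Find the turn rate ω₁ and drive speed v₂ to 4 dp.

heading to target = atan2(-5−-3, 4.5−-0.5) = -0.3805
Δθ = wrap(-0.3805 − -2.6180) = 2.2375; ω₁ = Δθ/dt₁ = 1.4917
distance = √((4.5−-0.5)² + (-5−-3)²) = 5.3852; v₂ = distance/dt₂ = 2.6926

ω₁ = 1.4917, v₂ = 2.6926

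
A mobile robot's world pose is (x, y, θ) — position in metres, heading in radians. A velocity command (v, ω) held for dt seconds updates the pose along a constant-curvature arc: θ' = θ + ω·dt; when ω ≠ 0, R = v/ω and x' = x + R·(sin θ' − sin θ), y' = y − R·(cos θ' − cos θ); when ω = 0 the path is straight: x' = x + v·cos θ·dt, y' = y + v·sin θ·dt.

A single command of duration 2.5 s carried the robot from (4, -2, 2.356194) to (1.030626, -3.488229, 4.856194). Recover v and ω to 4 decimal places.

v = 1.7500, ω = 1.0000

Δθ = 4.856194 − 2.356194 = 2.500000
ω = Δθ/dt = 2.500000/2.5 = 1.0000
R = Δx/(sin θ' − sin θ) = 1.7500
v = R·ω = 1.7500·1.0000 = 1.7500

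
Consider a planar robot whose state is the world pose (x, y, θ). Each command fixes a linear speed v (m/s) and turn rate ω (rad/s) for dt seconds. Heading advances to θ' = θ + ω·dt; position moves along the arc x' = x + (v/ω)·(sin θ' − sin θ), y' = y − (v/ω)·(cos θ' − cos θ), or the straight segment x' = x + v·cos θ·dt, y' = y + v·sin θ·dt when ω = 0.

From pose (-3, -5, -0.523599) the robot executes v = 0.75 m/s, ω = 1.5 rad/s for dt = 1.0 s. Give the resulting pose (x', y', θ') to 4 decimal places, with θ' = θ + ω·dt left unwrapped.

θ' = -0.5236 + 1.5·1.0 = 0.9764
R = v/ω = 0.75/1.5 = 0.5000
x' = -3 + 0.5000·(sin 0.9764 − sin -0.5236) = -2.3358
y' = -5 − 0.5000·(cos 0.9764 − cos -0.5236) = -4.8470

(-2.3358, -4.8470, 0.9764)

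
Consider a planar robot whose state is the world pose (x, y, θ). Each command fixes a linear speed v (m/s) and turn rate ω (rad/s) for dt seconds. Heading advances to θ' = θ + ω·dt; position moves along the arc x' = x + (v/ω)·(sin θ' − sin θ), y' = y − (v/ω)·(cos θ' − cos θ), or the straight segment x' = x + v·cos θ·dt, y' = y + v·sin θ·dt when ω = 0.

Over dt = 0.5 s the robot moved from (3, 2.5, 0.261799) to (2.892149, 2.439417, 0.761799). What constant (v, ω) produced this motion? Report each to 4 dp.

v = -0.2500, ω = 1.0000

Δθ = 0.761799 − 0.261799 = 0.500000
ω = Δθ/dt = 0.500000/0.5 = 1.0000
R = Δx/(sin θ' − sin θ) = -0.2500
v = R·ω = -0.2500·1.0000 = -0.2500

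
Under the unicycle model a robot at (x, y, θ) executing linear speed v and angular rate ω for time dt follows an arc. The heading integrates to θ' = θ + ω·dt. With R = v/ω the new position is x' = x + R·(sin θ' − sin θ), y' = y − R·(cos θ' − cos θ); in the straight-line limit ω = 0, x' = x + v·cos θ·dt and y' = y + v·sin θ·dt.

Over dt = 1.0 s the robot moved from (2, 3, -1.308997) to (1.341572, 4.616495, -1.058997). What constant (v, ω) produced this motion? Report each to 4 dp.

v = -1.7500, ω = 0.2500

Δθ = -1.058997 − -1.308997 = 0.250000
ω = Δθ/dt = 0.250000/1.0 = 0.2500
R = −Δy/(cos θ' − cos θ) = -7.0000
v = R·ω = -7.0000·0.2500 = -1.7500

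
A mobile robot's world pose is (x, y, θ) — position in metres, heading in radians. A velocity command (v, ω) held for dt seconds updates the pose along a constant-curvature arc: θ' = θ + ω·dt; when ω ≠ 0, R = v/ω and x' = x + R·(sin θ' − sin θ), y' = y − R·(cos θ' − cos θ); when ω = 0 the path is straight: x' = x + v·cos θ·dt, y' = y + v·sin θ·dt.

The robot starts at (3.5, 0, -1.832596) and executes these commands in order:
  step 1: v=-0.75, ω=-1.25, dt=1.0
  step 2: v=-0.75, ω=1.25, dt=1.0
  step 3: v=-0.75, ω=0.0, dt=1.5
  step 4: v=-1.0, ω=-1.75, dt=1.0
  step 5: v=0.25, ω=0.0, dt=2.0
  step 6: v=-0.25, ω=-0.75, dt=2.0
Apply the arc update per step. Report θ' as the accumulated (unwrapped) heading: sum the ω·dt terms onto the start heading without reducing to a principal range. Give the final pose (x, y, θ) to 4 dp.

(5.3917, 2.1342, -5.0826)

step 1: θ'=-3.0826 (R=0.6000) → pose (4.0442, 0.4437, -3.0826)
step 2: θ'=-1.8326 (R=-0.6000) → pose (4.5884, 0.8873, -1.8326)
step 3: θ'=-1.8326 (straight) → pose (4.8795, 1.9740, -1.8326)
step 4: θ'=-3.5826 (R=0.5714) → pose (5.6754, 2.3429, -3.5826)
step 5: θ'=-3.5826 (straight) → pose (5.2232, 2.5563, -3.5826)
step 6: θ'=-5.0826 (R=0.3333) → pose (5.3917, 2.1342, -5.0826)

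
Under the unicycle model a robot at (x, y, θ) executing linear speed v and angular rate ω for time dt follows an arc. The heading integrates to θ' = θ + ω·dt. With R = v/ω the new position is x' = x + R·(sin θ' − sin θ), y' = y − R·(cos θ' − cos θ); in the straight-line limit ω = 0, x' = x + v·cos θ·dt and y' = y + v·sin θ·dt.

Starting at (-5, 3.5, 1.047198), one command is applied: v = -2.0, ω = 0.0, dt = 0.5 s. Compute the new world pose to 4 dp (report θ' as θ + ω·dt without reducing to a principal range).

θ' = 1.0472 + 0.0·0.5 = 1.0472
ω = 0 → straight: x' = -5 + -2.0·cos(1.0472)·0.5 = -5.5000
y' = 3.5 + -2.0·sin(1.0472)·0.5 = 2.6340

(-5.5000, 2.6340, 1.0472)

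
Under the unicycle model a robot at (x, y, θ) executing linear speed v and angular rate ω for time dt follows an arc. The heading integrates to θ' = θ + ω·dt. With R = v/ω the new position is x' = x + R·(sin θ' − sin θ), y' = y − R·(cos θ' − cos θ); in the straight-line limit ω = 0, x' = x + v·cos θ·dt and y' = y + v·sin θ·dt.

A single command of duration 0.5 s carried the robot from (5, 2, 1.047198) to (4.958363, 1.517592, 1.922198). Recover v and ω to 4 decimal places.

Δθ = 1.922198 − 1.047198 = 0.875000
ω = Δθ/dt = 0.875000/0.5 = 1.7500
R = −Δy/(cos θ' − cos θ) = -0.5714
v = R·ω = -0.5714·1.7500 = -1.0000

v = -1.0000, ω = 1.7500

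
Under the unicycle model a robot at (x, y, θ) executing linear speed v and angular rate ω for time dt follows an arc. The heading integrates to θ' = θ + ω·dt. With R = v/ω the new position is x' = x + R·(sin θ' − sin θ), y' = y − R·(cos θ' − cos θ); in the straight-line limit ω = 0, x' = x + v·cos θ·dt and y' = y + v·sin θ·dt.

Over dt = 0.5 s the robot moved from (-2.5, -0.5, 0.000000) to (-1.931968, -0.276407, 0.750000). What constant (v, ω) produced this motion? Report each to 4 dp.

Δθ = 0.750000 − 0.000000 = 0.750000
ω = Δθ/dt = 0.750000/0.5 = 1.5000
R = Δx/(sin θ' − sin θ) = 0.8333
v = R·ω = 0.8333·1.5000 = 1.2500

v = 1.2500, ω = 1.5000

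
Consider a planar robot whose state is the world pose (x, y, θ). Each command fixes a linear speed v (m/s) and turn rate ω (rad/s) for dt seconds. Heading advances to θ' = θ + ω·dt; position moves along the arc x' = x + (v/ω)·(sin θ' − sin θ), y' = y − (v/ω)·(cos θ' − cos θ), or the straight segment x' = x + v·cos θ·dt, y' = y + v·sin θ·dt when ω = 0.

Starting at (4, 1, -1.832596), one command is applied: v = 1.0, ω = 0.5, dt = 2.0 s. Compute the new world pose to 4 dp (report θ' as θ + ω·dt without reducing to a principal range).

θ' = -1.8326 + 0.5·2.0 = -0.8326
R = v/ω = 1.0/0.5 = 2.0000
x' = 4 + 2.0000·(sin -0.8326 − sin -1.8326) = 4.4525
y' = 1 − 2.0000·(cos -0.8326 − cos -1.8326) = -0.8636

(4.4525, -0.8636, -0.8326)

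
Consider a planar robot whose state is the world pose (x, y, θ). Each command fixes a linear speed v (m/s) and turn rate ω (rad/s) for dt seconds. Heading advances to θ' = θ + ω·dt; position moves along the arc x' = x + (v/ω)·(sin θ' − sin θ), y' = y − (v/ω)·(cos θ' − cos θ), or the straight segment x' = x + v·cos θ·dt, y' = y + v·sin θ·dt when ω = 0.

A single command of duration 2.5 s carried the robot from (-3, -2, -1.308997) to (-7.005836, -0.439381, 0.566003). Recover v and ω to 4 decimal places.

v = -2.0000, ω = 0.7500

Δθ = 0.566003 − -1.308997 = 1.875000
ω = Δθ/dt = 1.875000/2.5 = 0.7500
R = Δx/(sin θ' − sin θ) = -2.6667
v = R·ω = -2.6667·0.7500 = -2.0000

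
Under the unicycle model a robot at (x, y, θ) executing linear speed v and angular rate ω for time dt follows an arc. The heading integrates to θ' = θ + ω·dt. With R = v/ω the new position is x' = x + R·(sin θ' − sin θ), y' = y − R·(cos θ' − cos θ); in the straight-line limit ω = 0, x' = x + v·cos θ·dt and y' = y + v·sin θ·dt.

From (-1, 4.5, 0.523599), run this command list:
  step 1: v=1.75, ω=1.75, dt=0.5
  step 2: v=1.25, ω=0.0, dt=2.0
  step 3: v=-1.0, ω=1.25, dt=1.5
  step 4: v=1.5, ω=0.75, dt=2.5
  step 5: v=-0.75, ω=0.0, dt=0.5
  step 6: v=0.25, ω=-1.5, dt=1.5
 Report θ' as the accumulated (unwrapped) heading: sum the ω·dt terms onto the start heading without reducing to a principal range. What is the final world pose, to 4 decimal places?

step 1: θ'=1.3986 (R=1.0000) → pose (-0.5148, 5.1947, 1.3986)
step 2: θ'=1.3986 (straight) → pose (-0.0864, 7.6577, 1.3986)
step 3: θ'=3.2736 (R=-0.8000) → pose (0.8070, 6.7276, 3.2736)
step 4: θ'=5.1486 (R=2.0000) → pose (-0.7424, 3.9000, 5.1486)
step 5: θ'=5.1486 (straight) → pose (-0.9009, 4.2399, 5.1486)
step 6: θ'=2.8986 (R=-0.1667) → pose (-1.0920, 4.0077, 2.8986)

(-1.0920, 4.0077, 2.8986)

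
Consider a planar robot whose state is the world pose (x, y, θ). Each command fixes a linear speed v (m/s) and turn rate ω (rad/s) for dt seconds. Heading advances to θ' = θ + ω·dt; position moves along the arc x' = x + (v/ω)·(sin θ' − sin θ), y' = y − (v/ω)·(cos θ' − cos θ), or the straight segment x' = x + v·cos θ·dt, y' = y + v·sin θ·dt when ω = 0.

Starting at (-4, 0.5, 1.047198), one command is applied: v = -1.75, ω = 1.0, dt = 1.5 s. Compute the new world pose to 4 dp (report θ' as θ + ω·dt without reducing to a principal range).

(-3.4645, -1.8249, 2.5472)

θ' = 1.0472 + 1.0·1.5 = 2.5472
R = v/ω = -1.75/1.0 = -1.7500
x' = -4 + -1.7500·(sin 2.5472 − sin 1.0472) = -3.4645
y' = 0.5 − -1.7500·(cos 2.5472 − cos 1.0472) = -1.8249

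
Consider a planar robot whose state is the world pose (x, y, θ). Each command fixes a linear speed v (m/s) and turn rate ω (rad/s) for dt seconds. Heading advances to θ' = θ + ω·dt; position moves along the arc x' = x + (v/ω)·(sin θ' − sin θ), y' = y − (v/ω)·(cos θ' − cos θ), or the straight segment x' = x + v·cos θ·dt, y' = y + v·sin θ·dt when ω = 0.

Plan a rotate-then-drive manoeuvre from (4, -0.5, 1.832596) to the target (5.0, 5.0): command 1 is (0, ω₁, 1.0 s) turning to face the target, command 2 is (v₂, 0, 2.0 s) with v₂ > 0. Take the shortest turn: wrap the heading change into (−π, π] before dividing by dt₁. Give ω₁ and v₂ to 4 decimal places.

ω₁ = -0.4417, v₂ = 2.7951

heading to target = atan2(5−-0.5, 5−4) = 1.3909
Δθ = wrap(1.3909 − 1.8326) = -0.4417; ω₁ = Δθ/dt₁ = -0.4417
distance = √((5−4)² + (5−-0.5)²) = 5.5902; v₂ = distance/dt₂ = 2.7951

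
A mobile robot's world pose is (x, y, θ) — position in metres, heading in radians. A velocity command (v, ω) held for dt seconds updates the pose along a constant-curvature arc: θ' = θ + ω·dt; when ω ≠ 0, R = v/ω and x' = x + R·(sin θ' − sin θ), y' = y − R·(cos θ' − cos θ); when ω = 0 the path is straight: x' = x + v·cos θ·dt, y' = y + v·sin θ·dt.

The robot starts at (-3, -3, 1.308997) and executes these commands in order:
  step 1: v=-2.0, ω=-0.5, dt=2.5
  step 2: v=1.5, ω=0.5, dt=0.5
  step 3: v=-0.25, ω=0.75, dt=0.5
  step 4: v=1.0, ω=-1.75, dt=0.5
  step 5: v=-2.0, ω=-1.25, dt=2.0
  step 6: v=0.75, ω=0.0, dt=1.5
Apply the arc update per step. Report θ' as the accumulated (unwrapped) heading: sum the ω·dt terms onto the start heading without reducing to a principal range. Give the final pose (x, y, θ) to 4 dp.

(-6.9379, -3.2407, -2.6910)

step 1: θ'=0.0590 (R=4.0000) → pose (-6.6279, -5.9578, 0.0590)
step 2: θ'=0.3090 (R=3.0000) → pose (-5.8924, -5.8209, 0.3090)
step 3: θ'=0.6840 (R=-0.3333) → pose (-6.0017, -5.8801, 0.6840)
step 4: θ'=-0.1910 (R=-0.5714) → pose (-5.5321, -5.7619, -0.1910)
step 5: θ'=-2.6910 (R=1.6000) → pose (-5.9252, -2.7507, -2.6910)
step 6: θ'=-2.6910 (straight) → pose (-6.9379, -3.2407, -2.6910)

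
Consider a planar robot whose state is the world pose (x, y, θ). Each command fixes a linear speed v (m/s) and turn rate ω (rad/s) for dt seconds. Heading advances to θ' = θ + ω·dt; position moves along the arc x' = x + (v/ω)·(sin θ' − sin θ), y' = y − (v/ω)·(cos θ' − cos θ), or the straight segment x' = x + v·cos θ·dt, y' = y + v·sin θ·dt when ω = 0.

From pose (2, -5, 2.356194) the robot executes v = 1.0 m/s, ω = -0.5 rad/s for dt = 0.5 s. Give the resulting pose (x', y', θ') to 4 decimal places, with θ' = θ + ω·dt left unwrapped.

(1.6941, -4.6062, 2.1062)

θ' = 2.3562 + -0.5·0.5 = 2.1062
R = v/ω = 1.0/-0.5 = -2.0000
x' = 2 + -2.0000·(sin 2.1062 − sin 2.3562) = 1.6941
y' = -5 − -2.0000·(cos 2.1062 − cos 2.3562) = -4.6062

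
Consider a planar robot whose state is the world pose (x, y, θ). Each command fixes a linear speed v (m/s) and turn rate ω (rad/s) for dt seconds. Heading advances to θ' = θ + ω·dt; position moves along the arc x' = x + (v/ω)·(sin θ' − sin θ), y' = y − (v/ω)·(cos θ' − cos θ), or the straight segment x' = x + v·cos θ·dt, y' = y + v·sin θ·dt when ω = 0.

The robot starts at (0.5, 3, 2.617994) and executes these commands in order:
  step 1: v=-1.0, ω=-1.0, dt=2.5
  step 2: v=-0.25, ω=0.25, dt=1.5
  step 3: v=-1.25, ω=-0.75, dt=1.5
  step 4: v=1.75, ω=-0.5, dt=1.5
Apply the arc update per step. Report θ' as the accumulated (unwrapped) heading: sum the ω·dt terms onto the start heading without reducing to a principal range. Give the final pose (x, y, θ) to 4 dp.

step 1: θ'=0.1180 (R=1.0000) → pose (0.1177, 1.1409, 0.1180)
step 2: θ'=0.4930 (R=-1.0000) → pose (-0.2378, 1.0288, 0.4930)
step 3: θ'=-0.6320 (R=1.6667) → pose (-2.0112, 1.1523, -0.6320)
step 4: θ'=-1.3820 (R=-3.5000) → pose (-0.6411, -1.0148, -1.3820)

(-0.6411, -1.0148, -1.3820)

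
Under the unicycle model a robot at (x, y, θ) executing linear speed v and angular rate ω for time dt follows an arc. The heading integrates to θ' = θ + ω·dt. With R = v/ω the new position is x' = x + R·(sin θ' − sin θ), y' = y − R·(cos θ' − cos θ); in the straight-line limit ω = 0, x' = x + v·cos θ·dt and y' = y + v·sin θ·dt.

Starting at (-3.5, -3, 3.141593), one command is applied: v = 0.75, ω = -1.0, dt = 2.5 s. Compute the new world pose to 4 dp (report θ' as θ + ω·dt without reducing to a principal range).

(-3.9489, -1.6491, 0.6416)

θ' = 3.1416 + -1.0·2.5 = 0.6416
R = v/ω = 0.75/-1.0 = -0.7500
x' = -3.5 + -0.7500·(sin 0.6416 − sin 3.1416) = -3.9489
y' = -3 − -0.7500·(cos 0.6416 − cos 3.1416) = -1.6491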